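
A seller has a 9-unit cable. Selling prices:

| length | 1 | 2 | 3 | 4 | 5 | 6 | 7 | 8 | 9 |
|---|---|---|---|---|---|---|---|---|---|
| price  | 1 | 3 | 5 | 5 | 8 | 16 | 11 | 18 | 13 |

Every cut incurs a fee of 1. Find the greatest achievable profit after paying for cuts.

Let r[k] be the best obtainable value from length k. For each k, try every first piece i and keep the best of price[i] + r[k−i] minus the 1 cut fee when i<k.
r[1] = 1
r[2] = max(1+1-1, 3+0) = 3
r[3] = max(1+3-1, 3+1-1, 5+0) = 5
r[4] = max(1+5-1, 3+3-1, 5+1-1, 5+0) = 5
r[5] = max(1+5-1, 3+5-1, 5+3-1, 5+1-1, 8+0) = 8
r[6] = max(1+8-1, 3+5-1, 5+5-1, 5+3-1, 8+1-1, 16+0) = 16
r[7] = max(1+16-1, 3+8-1, 5+5-1, …, 16+1-1, 11+0) = 16
r[8] = max(1+16-1, 3+16-1, 5+8-1, …, 11+1-1, 18+0) = 18
r[9] = max(1+18-1, 3+16-1, 5+16-1, …, 18+1-1, 13+0) = 20
One optimal plan: pieces 6 + 3 (1 cut) → 21 − 1 = 20.

20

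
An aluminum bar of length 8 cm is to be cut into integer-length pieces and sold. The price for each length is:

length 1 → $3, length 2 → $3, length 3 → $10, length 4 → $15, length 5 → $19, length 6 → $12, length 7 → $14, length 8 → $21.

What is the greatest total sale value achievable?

Build best[k] bottom-up: best[k] = max over allowed piece i of (p[i] + best[k−i]).
best[1] = 3
best[2] = 6  (first piece 1, then best[1]=3)
best[3] = 10
best[4] = 15
best[5] = 19
best[6] = 22  (first piece 1, then best[5]=19)
best[7] = 25  (first piece 1, then best[6]=22)
best[8] = 30  (first piece 4, then best[4]=15)
One optimal cutting: 4 + 4 → $15 + $15 = $30.

30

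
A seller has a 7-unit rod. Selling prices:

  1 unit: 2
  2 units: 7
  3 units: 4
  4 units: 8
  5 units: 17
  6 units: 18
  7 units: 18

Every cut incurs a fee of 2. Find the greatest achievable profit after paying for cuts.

Build r[k] bottom-up: r[k] = max over allowed piece i of (p[i] + r[k−i]) − 2 per cut.
r[1] = 2
r[2] = 7
r[3] = 7  (first piece 1, then r[2]=7)
r[4] = 12  (first piece 2, then r[2]=7)
r[5] = 17
r[6] = 18
r[7] = 22  (first piece 2, then r[5]=17)
One optimal plan: pieces 5 + 2 (1 cut) → 24 − 2 = 22.

22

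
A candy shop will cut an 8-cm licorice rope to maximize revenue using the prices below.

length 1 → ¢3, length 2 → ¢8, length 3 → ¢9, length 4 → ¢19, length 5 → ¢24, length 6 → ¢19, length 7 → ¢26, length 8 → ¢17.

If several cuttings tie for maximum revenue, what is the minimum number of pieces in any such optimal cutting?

Let r[k] be the best obtainable value from length k. For each k, try every first piece i and keep the best of price[i] + r[k−i].
r[1] = 3
r[2] = 8
r[3] = 11  (first piece 1, then r[2]=8)
r[4] = 19
r[5] = 24
r[6] = 27  (first piece 1, then r[5]=24)
r[7] = 32  (first piece 2, then r[5]=24)
r[8] = 38  (first piece 4, then r[4]=19)
Maximum revenue is ¢38.
Now minimize piece count subject to staying optimal: for each k, pieces[k] = 1 + min over i with p[i]+r[k−i]=r[k] of pieces[k−i].
pieces[5] = 1
pieces[6] = 2
pieces[7] = 2
pieces[8] = 2

2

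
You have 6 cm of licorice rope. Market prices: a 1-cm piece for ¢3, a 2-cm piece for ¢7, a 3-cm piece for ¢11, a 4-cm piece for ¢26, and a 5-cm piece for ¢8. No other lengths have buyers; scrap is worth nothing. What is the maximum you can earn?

Consider every possible first cut. r[k] is the best of p[i]+r[k−i] over all sellable i≤k.
r[1] = 3
r[2] = max(3+3, 7+0) = 7
r[3] = max(3+7, 7+3, 11+0) = 11
r[4] = max(3+11, 7+7, 11+3, 26+0) = 26
r[5] = max(3+26, 7+11, 11+7, 26+3, 8+0) = 29
r[6] = max(3+29, 7+26, 11+11, 26+7, 8+3) = 33
One optimal cutting: 4 + 2 → ¢33.

33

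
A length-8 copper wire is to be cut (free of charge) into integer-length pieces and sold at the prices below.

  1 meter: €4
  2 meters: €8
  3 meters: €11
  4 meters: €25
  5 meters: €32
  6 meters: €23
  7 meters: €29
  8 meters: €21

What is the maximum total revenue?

Build v[k] bottom-up: v[k] = max over allowed piece i of (p[i] + v[k−i]).
v[1] = 4
v[2] = 8  (first piece 1, then v[1]=4)
v[3] = 12  (first piece 1, then v[2]=8)
v[4] = 25
v[5] = 32
v[6] = 36  (first piece 1, then v[5]=32)
v[7] = 40  (first piece 1, then v[6]=36)
v[8] = 50  (first piece 4, then v[4]=25)
One optimal cutting: 4 + 4 → €25 + €25 = €50.

50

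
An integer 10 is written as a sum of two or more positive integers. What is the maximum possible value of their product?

36

Fill prod[k] for k=2..10: at each k try every first piece i and multiply by the better of (k−i) uncut or prod[k−i].
prod[2] = 1*max(1,0) = 1*1 = 1
prod[3] = max(1*2, 2*1) = 2
prod[4] = max(1*3, 2*2, 3*1) = 4
prod[5] = max(1*4, 2*3, 3*2, 4*1) = 6
prod[6] = max(1*6, 2*4, 3*3, 4*2, 5*1) = 9
prod[7] = max(1*9, 2*6, 3*4, 4*3, 5*2, 6*1) = 12
prod[8] = max(1*12, 2*9, 3*6, …, 6*2, 7*1) = 18
prod[9] = max(1*18, 2*12, 3*9, …, 7*2, 8*1) = 27
prod[10] = max(1*27, 2*18, 3*12, …, 8*2, 9*1) = 36
One optimal split: 3 + 3 + 2 + 2; product 3*3*2*2 = 36.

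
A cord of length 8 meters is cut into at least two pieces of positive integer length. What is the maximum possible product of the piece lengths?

18

Define g[k] = max over 1≤i<k of i · max(k−i, g[k−i]); the inner max lets the remainder stay uncut if that's better.
Small cases: g[2]=1, g[3]=2.
g[4] = 2·max(2,1) = 2·2 = 4
g[5] = 2·max(3,2) = 2·3 = 6
g[6] = 3·max(3,2) = 3·3 = 9
g[7] = 2·max(5,6) = 2·6 = 12
g[8] = 2·max(6,9) = 2·9 = 18
One optimal split: 3 + 3 + 2; product 3·3·2 = 18.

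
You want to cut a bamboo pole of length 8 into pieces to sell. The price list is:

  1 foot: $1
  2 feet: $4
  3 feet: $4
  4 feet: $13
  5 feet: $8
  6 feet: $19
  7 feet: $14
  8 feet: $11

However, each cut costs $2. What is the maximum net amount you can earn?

Build r[k] bottom-up: r[k] = max over allowed piece i of (p[i] + r[k−i]) − 2 per cut.
r[1] = 1
r[2] = max(1+1-2, 4+0) = 4
r[3] = max(1+4-2, 4+1-2, 4+0) = 4
r[4] = max(1+4-2, 4+4-2, 4+1-2, 13+0) = 13
r[5] = max(1+13-2, 4+4-2, 4+4-2, 13+1-2, 8+0) = 12
r[6] = max(1+12-2, 4+13-2, 4+4-2, 13+4-2, 8+1-2, 19+0) = 19
r[7] = max(1+19-2, 4+12-2, 4+13-2, …, 19+1-2, 14+0) = 18
r[8] = max(1+18-2, 4+19-2, 4+12-2, …, 14+1-2, 11+0) = 24
One optimal plan: pieces 4 + 4 (1 cut) → $26 − $2 = $24.

24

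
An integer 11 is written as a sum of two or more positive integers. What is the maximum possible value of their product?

Let g[k] be the best product for length k (with at least one cut). For each first piece i, the rest contributes max(k−i, g[k−i]).
g[2] = 1×max(1,0) = 1×1 = 1
g[3] = 1×max(2,1) = 1×2 = 2
g[4] = 2×max(2,1) = 2×2 = 4
g[5] = 2×max(3,2) = 2×3 = 6
g[6] = 3×max(3,2) = 3×3 = 9
g[7] = 2×max(5,6) = 2×6 = 12
g[8] = 2×max(6,9) = 2×9 = 18
g[9] = 3×max(6,9) = 3×9 = 27
g[10] = 2×max(8,18) = 2×18 = 36
g[11] = 2×max(9,27) = 2×27 = 54
One optimal split: 3 + 3 + 3 + 2; product 3×3×3×2 = 54.

54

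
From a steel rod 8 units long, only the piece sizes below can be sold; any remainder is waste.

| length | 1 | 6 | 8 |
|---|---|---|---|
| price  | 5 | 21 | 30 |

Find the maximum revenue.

Build f[k] bottom-up: f[k] = max over allowed piece i of (p[i] + f[k−i]).
f[1] = 5
f[2] = 10  (first piece 1, then f[1]=5)
f[3] = 15  (first piece 1, then f[2]=10)
f[4] = 20  (first piece 1, then f[3]=15)
f[5] = 25  (first piece 1, then f[4]=20)
f[6] = max(5+25, 21+0) = 30
f[7] = max(5+30, 21+5) = 35
f[8] = max(5+35, 21+10, 30+0) = 40
One optimal cutting: 1 + 1 + 1 + 1 + 1 + 1 + 1 + 1 → $40.

40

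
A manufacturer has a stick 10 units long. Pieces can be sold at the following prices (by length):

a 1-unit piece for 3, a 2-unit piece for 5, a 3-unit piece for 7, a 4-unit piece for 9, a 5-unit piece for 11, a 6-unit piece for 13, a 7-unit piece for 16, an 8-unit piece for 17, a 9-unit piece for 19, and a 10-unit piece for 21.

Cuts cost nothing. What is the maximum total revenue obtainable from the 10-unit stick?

30

Build v[k] bottom-up: v[k] = max over allowed piece i of (p[i] + v[k−i]).
v[1] = 3
v[2] = 6  (first piece 1, then v[1]=3)
v[3] = 9  (first piece 1, then v[2]=6)
v[4] = 12  (first piece 1, then v[3]=9)
v[5] = 15  (first piece 1, then v[4]=12)
v[6] = 18  (first piece 1, then v[5]=15)
v[7] = 21  (first piece 1, then v[6]=18)
v[8] = 24  (first piece 1, then v[7]=21)
v[9] = 27  (first piece 1, then v[8]=24)
v[10] = 30  (first piece 1, then v[9]=27)
One optimal cutting: 1 + 1 + 1 + 1 + 1 + 1 + 1 + 1 + 1 + 1 → 3 + 3 + 3 + 3 + 3 + 3 + 3 + 3 + 3 + 3 = 30.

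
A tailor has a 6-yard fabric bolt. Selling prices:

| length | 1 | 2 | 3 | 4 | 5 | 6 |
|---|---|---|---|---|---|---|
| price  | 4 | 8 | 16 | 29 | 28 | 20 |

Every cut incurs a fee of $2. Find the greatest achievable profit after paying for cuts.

35

Build v[k] bottom-up: v[k] = max over allowed piece i of (p[i] + v[k−i]) − 2 per cut.
v[1] = 4
v[2] = max(4+4-2, 8+0) = 8
v[3] = max(4+8-2, 8+4-2, 16+0) = 16
v[4] = max(4+16-2, 8+8-2, 16+4-2, 29+0) = 29
v[5] = max(4+29-2, 8+16-2, 16+8-2, 29+4-2, 28+0) = 31
v[6] = max(4+31-2, 8+29-2, 16+16-2, 29+8-2, 28+4-2, 20+0) = 35
One optimal plan: pieces 4 + 2 (1 cut) → $37 − $2 = $35.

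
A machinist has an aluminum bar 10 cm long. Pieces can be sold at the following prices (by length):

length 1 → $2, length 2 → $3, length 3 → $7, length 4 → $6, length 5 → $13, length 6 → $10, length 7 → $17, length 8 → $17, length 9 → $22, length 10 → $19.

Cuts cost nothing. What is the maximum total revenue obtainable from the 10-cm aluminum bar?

26

Let R[k] be the best obtainable value from length k. For each k, try every first piece i and keep the best of price[i] + R[k−i].
R[1] = 2
R[2] = 4  (first piece 1, then R[1]=2)
R[3] = 7
R[4] = 9  (first piece 1, then R[3]=7)
R[5] = 13
R[6] = 15  (first piece 1, then R[5]=13)
R[7] = 17  (first piece 1, then R[6]=15)
R[8] = 20  (first piece 3, then R[5]=13)
R[9] = 22  (first piece 1, then R[8]=20)
R[10] = 26  (first piece 5, then R[5]=13)
One optimal cutting: 5 + 5 → $13 + $13 = $26.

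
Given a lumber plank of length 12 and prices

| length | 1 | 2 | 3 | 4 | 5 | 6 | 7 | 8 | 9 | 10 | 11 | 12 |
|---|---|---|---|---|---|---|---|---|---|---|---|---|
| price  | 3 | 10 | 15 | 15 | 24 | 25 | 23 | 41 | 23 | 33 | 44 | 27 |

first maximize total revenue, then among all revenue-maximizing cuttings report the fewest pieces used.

3

Consider every possible first cut. r[k] is the best of p[i]+r[k−i] over all sellable i≤k.
r[1] = 3
r[2] = max(3+3, 10+0) = 10
r[3] = max(3+10, 10+3, 15+0) = 15
r[4] = max(3+15, 10+10, 15+3, 15+0) = 20
r[5] = max(3+20, 10+15, 15+10, 15+3, 24+0) = 25
r[6] = max(3+25, 10+20, 15+15, 15+10, 24+3, 25+0) = 30
r[7] = max(3+30, 10+25, 15+20, …, 25+3, 23+0) = 35
r[8] = max(3+35, 10+30, 15+25, …, 23+3, 41+0) = 41
r[9] = max(3+41, 10+35, 15+30, …, 41+3, 23+0) = 45
r[10] = max(3+45, 10+41, 15+35, …, 23+3, 33+0) = 51
r[11] = max(3+51, 10+45, 15+41, …, 33+3, 44+0) = 56
r[12] = max(3+56, 10+51, 15+45, …, 44+3, 27+0) = 61
Maximum revenue is $61.
Now minimize piece count subject to staying optimal: for each k, pieces[k] = 1 + min over i with p[i]+r[k−i]=r[k] of pieces[k−i].
pieces[9] = 3
pieces[10] = 2
pieces[11] = 2
pieces[12] = 3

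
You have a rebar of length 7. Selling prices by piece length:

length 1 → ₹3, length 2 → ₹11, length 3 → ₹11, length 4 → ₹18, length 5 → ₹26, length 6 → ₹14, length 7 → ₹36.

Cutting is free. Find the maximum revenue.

37

Let v[k] be the best obtainable value from length k. For each k, try every first piece i and keep the best of price[i] + v[k−i].
v[1] = 3
v[2] = 11
v[3] = 14  (first piece 1, then v[2]=11)
v[4] = 22  (first piece 2, then v[2]=11)
v[5] = 26
v[6] = 33  (first piece 2, then v[4]=22)
v[7] = 37  (first piece 2, then v[5]=26)
One optimal cutting: 5 + 2 → ₹26 + ₹11 = ₹37.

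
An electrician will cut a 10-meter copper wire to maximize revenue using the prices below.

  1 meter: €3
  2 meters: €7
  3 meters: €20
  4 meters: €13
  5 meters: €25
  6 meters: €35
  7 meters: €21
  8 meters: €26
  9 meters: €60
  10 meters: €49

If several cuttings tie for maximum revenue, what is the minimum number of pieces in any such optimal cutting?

Consider every possible first cut. r[k] is the best of p[i]+r[k−i] over all sellable i≤k.
r[1] = 3
r[2] = 7
r[3] = 20
r[4] = 23  (first piece 1, then r[3]=20)
r[5] = 27  (first piece 2, then r[3]=20)
r[6] = 40  (first piece 3, then r[3]=20)
r[7] = 43  (first piece 1, then r[6]=40)
r[8] = 47  (first piece 2, then r[6]=40)
r[9] = 60  (first piece 3, then r[6]=40)
r[10] = 63  (first piece 1, then r[9]=60)
Maximum revenue is €63.
Now minimize piece count subject to staying optimal: for each k, pieces[k] = 1 + min over i with p[i]+r[k−i]=r[k] of pieces[k−i].
pieces[7] = 3
pieces[8] = 3
pieces[9] = 1
pieces[10] = 2

2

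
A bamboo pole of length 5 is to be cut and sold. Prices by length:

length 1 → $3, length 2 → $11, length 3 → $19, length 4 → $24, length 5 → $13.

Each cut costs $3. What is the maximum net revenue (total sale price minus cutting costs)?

Build v[k] bottom-up: v[k] = max over allowed piece i of (p[i] + v[k−i]) − 3 per cut.
v[1] = 3
v[2] = max(3+3-3, 11+0) = 11
v[3] = max(3+11-3, 11+3-3, 19+0) = 19
v[4] = max(3+19-3, 11+11-3, 19+3-3, 24+0) = 24
v[5] = max(3+24-3, 11+19-3, 19+11-3, 24+3-3, 13+0) = 27
One optimal plan: pieces 3 + 2 (1 cut) → $30 − $3 = $27.

27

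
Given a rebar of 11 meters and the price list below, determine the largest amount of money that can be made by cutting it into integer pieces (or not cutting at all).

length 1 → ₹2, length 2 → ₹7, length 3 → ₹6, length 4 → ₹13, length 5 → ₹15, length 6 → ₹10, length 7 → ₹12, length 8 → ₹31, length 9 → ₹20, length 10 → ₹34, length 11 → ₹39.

Consider every possible first cut. R[k] is the best of p[i]+R[k−i] over all sellable i≤k.
R[1] = 2
R[2] = 7
R[3] = 9  (first piece 1, then R[2]=7)
R[4] = 14  (first piece 2, then R[2]=7)
R[5] = 16  (first piece 1, then R[4]=14)
R[6] = 21  (first piece 2, then R[4]=14)
R[7] = 23  (first piece 1, then R[6]=21)
R[8] = 31
R[9] = 33  (first piece 1, then R[8]=31)
R[10] = 38  (first piece 2, then R[8]=31)
R[11] = 40  (first piece 1, then R[10]=38)
One optimal cutting: 8 + 2 + 1 → ₹31 + ₹7 + ₹2 = ₹40.

40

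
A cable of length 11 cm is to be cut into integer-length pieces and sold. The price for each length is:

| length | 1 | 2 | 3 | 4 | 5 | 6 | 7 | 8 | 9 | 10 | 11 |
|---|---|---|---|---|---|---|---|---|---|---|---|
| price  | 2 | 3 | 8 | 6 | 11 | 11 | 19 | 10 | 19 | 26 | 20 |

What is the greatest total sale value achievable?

29

Build R[k] bottom-up: R[k] = max over allowed piece i of (p[i] + R[k−i]).
R[1] = 2
R[2] = max(2+2, 3+0) = 4
R[3] = max(2+4, 3+2, 8+0) = 8
R[4] = max(2+8, 3+4, 8+2, 6+0) = 10
R[5] = max(2+10, 3+8, 8+4, 6+2, 11+0) = 12
R[6] = max(2+12, 3+10, 8+8, 6+4, 11+2, 11+0) = 16
R[7] = max(2+16, 3+12, 8+10, …, 11+2, 19+0) = 19
R[8] = max(2+19, 3+16, 8+12, …, 19+2, 10+0) = 21
R[9] = max(2+21, 3+19, 8+16, …, 10+2, 19+0) = 24
R[10] = max(2+24, 3+21, 8+19, …, 19+2, 26+0) = 27
R[11] = max(2+27, 3+24, 8+21, …, 26+2, 20+0) = 29
One optimal cutting: 7 + 3 + 1 → €19 + €8 + €2 = €29.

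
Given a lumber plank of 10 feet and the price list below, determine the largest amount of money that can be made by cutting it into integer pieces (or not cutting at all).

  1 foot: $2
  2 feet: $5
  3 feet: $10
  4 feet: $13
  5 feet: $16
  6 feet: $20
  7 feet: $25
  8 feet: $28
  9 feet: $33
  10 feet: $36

Let R[k] be the best obtainable value from length k. For each k, try every first piece i and keep the best of price[i] + R[k−i].
R[1] = 2
R[2] = 5
R[3] = 10
R[4] = 13
R[5] = 16
R[6] = 20  (first piece 3, then R[3]=10)
R[7] = 25
R[8] = 28
R[9] = 33
R[10] = 36
Best is to sell the whole 10-foot piece uncut for $36.

36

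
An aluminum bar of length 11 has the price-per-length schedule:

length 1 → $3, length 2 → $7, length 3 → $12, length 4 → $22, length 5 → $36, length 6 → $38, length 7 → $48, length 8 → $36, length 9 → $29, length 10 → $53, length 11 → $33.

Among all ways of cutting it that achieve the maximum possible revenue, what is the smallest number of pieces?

3

Consider every possible first cut. r[k] is the best of p[i]+r[k−i] over all sellable i≤k.
r[1] = 3
r[2] = 7
r[3] = 12
r[4] = 22
r[5] = 36
r[6] = 39  (first piece 1, then r[5]=36)
r[7] = 48
r[8] = 51  (first piece 1, then r[7]=48)
r[9] = 58  (first piece 4, then r[5]=36)
r[10] = 72  (first piece 5, then r[5]=36)
r[11] = 75  (first piece 1, then r[10]=72)
Maximum revenue is $75.
Now minimize piece count subject to staying optimal: for each k, pieces[k] = 1 + min over i with p[i]+r[k−i]=r[k] of pieces[k−i].
pieces[8] = 2
pieces[9] = 2
pieces[10] = 2
pieces[11] = 3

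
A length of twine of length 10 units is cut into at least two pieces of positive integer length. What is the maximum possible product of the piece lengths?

36

Fill m[k] for k=2..10: at each k try every first piece i and multiply by the better of (k−i) uncut or m[k−i].
m[2] = 1·max(1,0) = 1·1 = 1
m[3] = 1·max(2,1) = 1·2 = 2
m[4] = 2·max(2,1) = 2·2 = 4
m[5] = 2·max(3,2) = 2·3 = 6
m[6] = 3·max(3,2) = 3·3 = 9
m[7] = 2·max(5,6) = 2·6 = 12
m[8] = 2·max(6,9) = 2·9 = 18
m[9] = 3·max(6,9) = 3·9 = 27
m[10] = 2·max(8,18) = 2·18 = 36
One optimal split: 3 + 3 + 2 + 2; product 3·3·2·2 = 36.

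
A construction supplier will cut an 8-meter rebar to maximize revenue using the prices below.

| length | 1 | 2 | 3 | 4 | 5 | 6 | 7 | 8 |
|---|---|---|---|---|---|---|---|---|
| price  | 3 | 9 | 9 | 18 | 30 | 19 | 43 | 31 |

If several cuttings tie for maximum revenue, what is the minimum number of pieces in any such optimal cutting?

2

Consider every possible first cut. r[k] is the best of p[i]+r[k−i] over all sellable i≤k.
r[1] = 3
r[2] = 9
r[3] = 12  (first piece 1, then r[2]=9)
r[4] = 18  (first piece 2, then r[2]=9)
r[5] = 30
r[6] = 33  (first piece 1, then r[5]=30)
r[7] = 43
r[8] = 46  (first piece 1, then r[7]=43)
Maximum revenue is ₹46.
Now minimize piece count subject to staying optimal: for each k, pieces[k] = 1 + min over i with p[i]+r[k−i]=r[k] of pieces[k−i].
pieces[5] = 1
pieces[6] = 2
pieces[7] = 1
pieces[8] = 2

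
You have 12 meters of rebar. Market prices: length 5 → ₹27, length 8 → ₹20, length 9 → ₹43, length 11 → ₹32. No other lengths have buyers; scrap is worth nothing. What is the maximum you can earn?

Let f[k] be the best obtainable value from length k. For each k, try every first piece i and keep the best of price[i] + f[k−i].
f[1] = 0
f[2] = 0
f[3] = 0
f[4] = 0
f[5] = 27
f[6] = 27
f[7] = 27
f[8] = 27
f[9] = 43
f[10] = 54  (first piece 5, then f[5]=27)
f[11] = 54
f[12] = 54
One optimal cutting: pieces 5 + 5 with 2 meters of scrap → ₹54.

54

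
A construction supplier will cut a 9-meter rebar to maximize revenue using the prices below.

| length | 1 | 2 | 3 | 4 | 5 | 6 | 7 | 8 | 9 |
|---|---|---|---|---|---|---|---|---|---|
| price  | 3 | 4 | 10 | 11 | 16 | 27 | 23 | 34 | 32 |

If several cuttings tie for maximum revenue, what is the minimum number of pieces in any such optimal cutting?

Build r[k] bottom-up: r[k] = max over allowed piece i of (p[i] + r[k−i]).
r[1] = 3
r[2] = 6  (first piece 1, then r[1]=3)
r[3] = 10
r[4] = 13  (first piece 1, then r[3]=10)
r[5] = 16  (first piece 1, then r[4]=13)
r[6] = 27
r[7] = 30  (first piece 1, then r[6]=27)
r[8] = 34
r[9] = 37  (first piece 1, then r[8]=34)
Maximum revenue is ₹37.
Now minimize piece count subject to staying optimal: for each k, pieces[k] = 1 + min over i with p[i]+r[k−i]=r[k] of pieces[k−i].
pieces[6] = 1
pieces[7] = 2
pieces[8] = 1
pieces[9] = 2

2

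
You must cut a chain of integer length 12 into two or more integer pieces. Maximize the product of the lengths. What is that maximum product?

Let m[k] be the best product for length k (with at least one cut). For each first piece i, the rest contributes max(k−i, m[k−i]).
m[2] = 1×max(1,0) = 1×1 = 1
m[3] = max(1×2, 2×1) = 2
m[4] = max(1×3, 2×2, 3×1) = 4
m[5] = max(1×4, 2×3, 3×2, 4×1) = 6
m[6] = max(1×6, 2×4, 3×3, 4×2, 5×1) = 9
m[7] = max(1×9, 2×6, 3×4, 4×3, 5×2, 6×1) = 12
m[8] = max(1×12, 2×9, 3×6, …, 6×2, 7×1) = 18
m[9] = max(1×18, 2×12, 3×9, …, 7×2, 8×1) = 27
m[10] = max(1×27, 2×18, 3×12, …, 8×2, 9×1) = 36
m[11] = max(1×36, 2×27, 3×18, …, 9×2, 10×1) = 54
m[12] = max(1×54, 2×36, 3×27, …, 10×2, 11×1) = 81
One optimal split: 3 + 3 + 3 + 3; product 3×3×3×3 = 81.

81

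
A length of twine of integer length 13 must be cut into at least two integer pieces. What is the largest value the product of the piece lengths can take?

108

Define P[k] = max over 1≤i<k of i · max(k−i, P[k−i]); the inner max lets the remainder stay uncut if that's better.
P[2] = 1×max(1,0) = 1×1 = 1
P[3] = max(1×2, 2×1) = 2
P[4] = max(1×3, 2×2, 3×1) = 4
P[5] = max(1×4, 2×3, 3×2, 4×1) = 6
P[6] = max(1×6, 2×4, 3×3, 4×2, 5×1) = 9
P[7] = max(1×9, 2×6, 3×4, 4×3, 5×2, 6×1) = 12
P[8] = max(1×12, 2×9, 3×6, …, 6×2, 7×1) = 18
P[9] = max(1×18, 2×12, 3×9, …, 7×2, 8×1) = 27
P[10] = max(1×27, 2×18, 3×12, …, 8×2, 9×1) = 36
P[11] = max(1×36, 2×27, 3×18, …, 9×2, 10×1) = 54
P[12] = max(1×54, 2×36, 3×27, …, 10×2, 11×1) = 81
P[13] = max(1×81, 2×54, 3×36, …, 11×2, 12×1) = 108
One optimal split: 3 + 3 + 3 + 2 + 2; product 3×3×3×2×2 = 108.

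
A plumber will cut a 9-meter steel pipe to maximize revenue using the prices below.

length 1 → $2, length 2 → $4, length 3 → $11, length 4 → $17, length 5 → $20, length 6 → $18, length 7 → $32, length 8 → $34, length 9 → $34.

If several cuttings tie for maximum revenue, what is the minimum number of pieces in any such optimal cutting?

2

Build r[k] bottom-up: r[k] = max over allowed piece i of (p[i] + r[k−i]).
r[1] = 2
r[2] = max(2+2, 4+0) = 4
r[3] = max(2+4, 4+2, 11+0) = 11
r[4] = max(2+11, 4+4, 11+2, 17+0) = 17
r[5] = max(2+17, 4+11, 11+4, 17+2, 20+0) = 20
r[6] = max(2+20, 4+17, 11+11, 17+4, 20+2, 18+0) = 22
r[7] = max(2+22, 4+20, 11+17, …, 18+2, 32+0) = 32
r[8] = max(2+32, 4+22, 11+20, …, 32+2, 34+0) = 34
r[9] = max(2+34, 4+32, 11+22, …, 34+2, 34+0) = 37
Maximum revenue is $37.
Now minimize piece count subject to staying optimal: for each k, pieces[k] = 1 + min over i with p[i]+r[k−i]=r[k] of pieces[k−i].
pieces[6] = 2
pieces[7] = 1
pieces[8] = 1
pieces[9] = 2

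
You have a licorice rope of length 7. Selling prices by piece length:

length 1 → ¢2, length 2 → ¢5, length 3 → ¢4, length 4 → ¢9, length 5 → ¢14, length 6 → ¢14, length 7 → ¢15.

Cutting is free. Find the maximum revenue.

19

Let best[k] be the best obtainable value from length k. For each k, try every first piece i and keep the best of price[i] + best[k−i].
best[1] = 2
best[2] = max(2+2, 5+0) = 5
best[3] = max(2+5, 5+2, 4+0) = 7
best[4] = max(2+7, 5+5, 4+2, 9+0) = 10
best[5] = max(2+10, 5+7, 4+5, 9+2, 14+0) = 14
best[6] = max(2+14, 5+10, 4+7, 9+5, 14+2, 14+0) = 16
best[7] = max(2+16, 5+14, 4+10, …, 14+2, 15+0) = 19
One optimal cutting: 5 + 2 → ¢14 + ¢5 = ¢19.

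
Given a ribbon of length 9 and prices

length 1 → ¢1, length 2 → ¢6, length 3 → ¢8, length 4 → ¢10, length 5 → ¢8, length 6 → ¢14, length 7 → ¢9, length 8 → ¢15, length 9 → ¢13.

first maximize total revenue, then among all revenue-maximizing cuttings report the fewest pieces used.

4

Build r[k] bottom-up: r[k] = max over allowed piece i of (p[i] + r[k−i]).
r[1] = 1
r[2] = max(1+1, 6+0) = 6
r[3] = max(1+6, 6+1, 8+0) = 8
r[4] = max(1+8, 6+6, 8+1, 10+0) = 12
r[5] = max(1+12, 6+8, 8+6, 10+1, 8+0) = 14
r[6] = max(1+14, 6+12, 8+8, 10+6, 8+1, 14+0) = 18
r[7] = max(1+18, 6+14, 8+12, …, 14+1, 9+0) = 20
r[8] = max(1+20, 6+18, 8+14, …, 9+1, 15+0) = 24
r[9] = max(1+24, 6+20, 8+18, …, 15+1, 13+0) = 26
Maximum revenue is ¢26.
Now minimize piece count subject to staying optimal: for each k, pieces[k] = 1 + min over i with p[i]+r[k−i]=r[k] of pieces[k−i].
pieces[6] = 3
pieces[7] = 3
pieces[8] = 4
pieces[9] = 4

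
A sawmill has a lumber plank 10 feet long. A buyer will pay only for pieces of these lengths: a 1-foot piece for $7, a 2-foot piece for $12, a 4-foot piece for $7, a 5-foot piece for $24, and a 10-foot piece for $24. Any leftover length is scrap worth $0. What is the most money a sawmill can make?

70

Let r[k] be the best obtainable value from length k. For each k, try every first piece i and keep the best of price[i] + r[k−i].
r[1] = 7
r[2] = max(7+7, 12+0) = 14
r[3] = max(7+14, 12+7) = 21
r[4] = max(7+21, 12+14, 7+0) = 28
r[5] = max(7+28, 12+21, 7+7, 24+0) = 35
r[6] = max(7+35, 12+28, 7+14, 24+7) = 42
r[7] = max(7+42, 12+35, 7+21, 24+14) = 49
r[8] = max(7+49, 12+42, 7+28, 24+21) = 56
r[9] = max(7+56, 12+49, 7+35, 24+28) = 63
r[10] = max(7+63, 12+56, 7+42, 24+35, 24+0) = 70
One optimal cutting: 1 + 1 + 1 + 1 + 1 + 1 + 1 + 1 + 1 + 1 → $70.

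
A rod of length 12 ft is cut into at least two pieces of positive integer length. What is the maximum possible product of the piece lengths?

Fill prod[k] for k=2..12: at each k try every first piece i and multiply by the better of (k−i) uncut or prod[k−i].
prod[2] = 1*max(1,0) = 1*1 = 1
prod[3] = 1*max(2,1) = 1*2 = 2
prod[4] = 2*max(2,1) = 2*2 = 4
prod[5] = 2*max(3,2) = 2*3 = 6
prod[6] = 3*max(3,2) = 3*3 = 9
prod[7] = 2*max(5,6) = 2*6 = 12
prod[8] = 2*max(6,9) = 2*9 = 18
prod[9] = 3*max(6,9) = 3*9 = 27
prod[10] = 2*max(8,18) = 2*18 = 36
prod[11] = 2*max(9,27) = 2*27 = 54
prod[12] = 3*max(9,27) = 3*27 = 81
One optimal split: 3 + 3 + 3 + 3; product 3*3*3*3 = 81.

81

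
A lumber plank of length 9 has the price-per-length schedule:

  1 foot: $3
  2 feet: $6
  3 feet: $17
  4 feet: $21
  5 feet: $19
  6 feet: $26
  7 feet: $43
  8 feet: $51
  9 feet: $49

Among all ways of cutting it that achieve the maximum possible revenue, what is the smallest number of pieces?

2

Build r[k] bottom-up: r[k] = max over allowed piece i of (p[i] + r[k−i]).
r[1] = 3
r[2] = max(3+3, 6+0) = 6
r[3] = max(3+6, 6+3, 17+0) = 17
r[4] = max(3+17, 6+6, 17+3, 21+0) = 21
r[5] = max(3+21, 6+17, 17+6, 21+3, 19+0) = 24
r[6] = max(3+24, 6+21, 17+17, 21+6, 19+3, 26+0) = 34
r[7] = max(3+34, 6+24, 17+21, …, 26+3, 43+0) = 43
r[8] = max(3+43, 6+34, 17+24, …, 43+3, 51+0) = 51
r[9] = max(3+51, 6+43, 17+34, …, 51+3, 49+0) = 54
Maximum revenue is $54.
Now minimize piece count subject to staying optimal: for each k, pieces[k] = 1 + min over i with p[i]+r[k−i]=r[k] of pieces[k−i].
pieces[6] = 2
pieces[7] = 1
pieces[8] = 1
pieces[9] = 2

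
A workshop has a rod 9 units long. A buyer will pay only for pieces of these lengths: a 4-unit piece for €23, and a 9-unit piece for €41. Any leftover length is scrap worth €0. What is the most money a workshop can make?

46

Build best[k] bottom-up: best[k] = max over allowed piece i of (p[i] + best[k−i]).
best[1] = 0
best[2] = 0
best[3] = 0
best[4] = 23
best[5] = 23
best[6] = 23
best[7] = 23
best[8] = 46  (first piece 4, then best[4]=23)
best[9] = 46
One optimal cutting: pieces 4 + 4 with 1 unit of scrap → €46.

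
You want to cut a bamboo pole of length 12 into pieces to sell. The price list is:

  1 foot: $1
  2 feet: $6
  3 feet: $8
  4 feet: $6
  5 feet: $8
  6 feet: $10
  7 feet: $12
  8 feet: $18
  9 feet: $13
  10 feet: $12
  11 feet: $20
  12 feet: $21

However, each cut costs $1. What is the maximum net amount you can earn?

31

Let v[k] be the best obtainable value from length k. For each k, try every first piece i and keep the best of price[i] + v[k−i] minus the 1 cut fee when i<k.
v[1] = 1
v[2] = max(1+1-1, 6+0) = 6
v[3] = max(1+6-1, 6+1-1, 8+0) = 8
v[4] = max(1+8-1, 6+6-1, 8+1-1, 6+0) = 11
v[5] = max(1+11-1, 6+8-1, 8+6-1, 6+1-1, 8+0) = 13
v[6] = max(1+13-1, 6+11-1, 8+8-1, 6+6-1, 8+1-1, 10+0) = 16
v[7] = max(1+16-1, 6+13-1, 8+11-1, …, 10+1-1, 12+0) = 18
v[8] = max(1+18-1, 6+16-1, 8+13-1, …, 12+1-1, 18+0) = 21
v[9] = max(1+21-1, 6+18-1, 8+16-1, …, 18+1-1, 13+0) = 23
v[10] = max(1+23-1, 6+21-1, 8+18-1, …, 13+1-1, 12+0) = 26
v[11] = max(1+26-1, 6+23-1, 8+21-1, …, 12+1-1, 20+0) = 28
v[12] = max(1+28-1, 6+26-1, 8+23-1, …, 20+1-1, 21+0) = 31
One optimal plan: pieces 2 + 2 + 2 + 2 + 2 + 2 (5 cuts) → $36 − $5 = $31.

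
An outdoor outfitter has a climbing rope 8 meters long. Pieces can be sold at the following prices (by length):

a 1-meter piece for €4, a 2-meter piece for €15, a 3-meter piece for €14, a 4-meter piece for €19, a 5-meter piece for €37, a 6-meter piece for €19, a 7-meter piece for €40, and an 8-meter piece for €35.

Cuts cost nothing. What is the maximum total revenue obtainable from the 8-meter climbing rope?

60

Let best[k] be the best obtainable value from length k. For each k, try every first piece i and keep the best of price[i] + best[k−i].
best[1] = 4
best[2] = max(4+4, 15+0) = 15
best[3] = max(4+15, 15+4, 14+0) = 19
best[4] = max(4+19, 15+15, 14+4, 19+0) = 30
best[5] = max(4+30, 15+19, 14+15, 19+4, 37+0) = 37
best[6] = max(4+37, 15+30, 14+19, 19+15, 37+4, 19+0) = 45
best[7] = max(4+45, 15+37, 14+30, …, 19+4, 40+0) = 52
best[8] = max(4+52, 15+45, 14+37, …, 40+4, 35+0) = 60
One optimal cutting: 2 + 2 + 2 + 2 → €15 + €15 + €15 + €15 = €60.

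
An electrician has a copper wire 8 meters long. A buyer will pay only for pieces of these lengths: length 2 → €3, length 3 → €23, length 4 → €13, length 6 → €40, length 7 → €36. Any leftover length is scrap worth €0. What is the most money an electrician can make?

Consider every possible first cut. best[k] is the best of p[i]+best[k−i] over all sellable i≤k.
best[1] = 0
best[2] = 3
best[3] = 23
best[4] = 23
best[5] = 26  (first piece 2, then best[3]=23)
best[6] = 46  (first piece 3, then best[3]=23)
best[7] = 46
best[8] = 49  (first piece 2, then best[6]=46)
One optimal cutting: 3 + 3 + 2 → €49.

49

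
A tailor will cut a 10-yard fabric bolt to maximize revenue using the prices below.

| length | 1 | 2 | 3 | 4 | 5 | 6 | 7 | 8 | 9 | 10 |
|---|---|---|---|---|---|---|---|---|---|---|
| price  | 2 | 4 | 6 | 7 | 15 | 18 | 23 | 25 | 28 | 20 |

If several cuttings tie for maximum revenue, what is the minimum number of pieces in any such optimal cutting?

2

Build r[k] bottom-up: r[k] = max over allowed piece i of (p[i] + r[k−i]).
r[1] = 2
r[2] = 4  (first piece 1, then r[1]=2)
r[3] = 6  (first piece 1, then r[2]=4)
r[4] = 8  (first piece 1, then r[3]=6)
r[5] = 15
r[6] = 18
r[7] = 23
r[8] = 25  (first piece 1, then r[7]=23)
r[9] = 28
r[10] = 30  (first piece 1, then r[9]=28)
Maximum revenue is $30.
Now minimize piece count subject to staying optimal: for each k, pieces[k] = 1 + min over i with p[i]+r[k−i]=r[k] of pieces[k−i].
pieces[7] = 1
pieces[8] = 1
pieces[9] = 1
pieces[10] = 2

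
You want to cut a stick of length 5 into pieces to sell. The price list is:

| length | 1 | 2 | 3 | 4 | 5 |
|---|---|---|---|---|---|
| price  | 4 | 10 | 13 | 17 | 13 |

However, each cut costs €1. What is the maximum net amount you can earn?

22

Let r[k] be the best obtainable value from length k. For each k, try every first piece i and keep the best of price[i] + r[k−i] minus the 1 cut fee when i<k.
r[1] = 4
r[2] = max(4+4-1, 10+0) = 10
r[3] = max(4+10-1, 10+4-1, 13+0) = 13
r[4] = max(4+13-1, 10+10-1, 13+4-1, 17+0) = 19
r[5] = max(4+19-1, 10+13-1, 13+10-1, 17+4-1, 13+0) = 22
One optimal plan: pieces 2 + 2 + 1 (2 cuts) → €24 − €2 = €22.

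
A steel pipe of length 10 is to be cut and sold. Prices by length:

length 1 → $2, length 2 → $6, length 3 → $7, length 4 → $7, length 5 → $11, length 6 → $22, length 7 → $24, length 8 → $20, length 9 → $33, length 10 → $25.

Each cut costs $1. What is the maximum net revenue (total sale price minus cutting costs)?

Consider every possible first cut. r[k] is the best of p[i]+r[k−i] over all sellable i≤k, charging 1 whenever i<k.
r[1] = 2
r[2] = 6
r[3] = 7  (first piece 1, then r[2]=6)
r[4] = 11  (first piece 2, then r[2]=6)
r[5] = 12  (first piece 1, then r[4]=11)
r[6] = 22
r[7] = 24
r[8] = 27  (first piece 2, then r[6]=22)
r[9] = 33
r[10] = 34  (first piece 1, then r[9]=33)
One optimal plan: pieces 9 + 1 (1 cut) → $35 − $1 = $34.

34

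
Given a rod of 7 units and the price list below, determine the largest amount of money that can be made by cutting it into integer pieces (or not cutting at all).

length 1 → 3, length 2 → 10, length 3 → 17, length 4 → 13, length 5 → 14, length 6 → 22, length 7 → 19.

Let best[k] be the best obtainable value from length k. For each k, try every first piece i and keep the best of price[i] + best[k−i].
best[1] = 3
best[2] = max(3+3, 10+0) = 10
best[3] = max(3+10, 10+3, 17+0) = 17
best[4] = max(3+17, 10+10, 17+3, 13+0) = 20
best[5] = max(3+20, 10+17, 17+10, 13+3, 14+0) = 27
best[6] = max(3+27, 10+20, 17+17, 13+10, 14+3, 22+0) = 34
best[7] = max(3+34, 10+27, 17+20, …, 22+3, 19+0) = 37
One optimal cutting: 3 + 3 + 1 → 17 + 17 + 3 = 37.

37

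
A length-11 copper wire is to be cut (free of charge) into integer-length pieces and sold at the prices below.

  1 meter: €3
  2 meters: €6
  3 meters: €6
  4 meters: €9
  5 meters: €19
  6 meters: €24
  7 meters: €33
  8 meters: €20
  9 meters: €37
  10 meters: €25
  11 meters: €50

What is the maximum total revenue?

50

Let R[k] be the best obtainable value from length k. For each k, try every first piece i and keep the best of price[i] + R[k−i].
R[1] = 3
R[2] = max(3+3, 6+0) = 6
R[3] = max(3+6, 6+3, 6+0) = 9
R[4] = max(3+9, 6+6, 6+3, 9+0) = 12
R[5] = max(3+12, 6+9, 6+6, 9+3, 19+0) = 19
R[6] = max(3+19, 6+12, 6+9, 9+6, 19+3, 24+0) = 24
R[7] = max(3+24, 6+19, 6+12, …, 24+3, 33+0) = 33
R[8] = max(3+33, 6+24, 6+19, …, 33+3, 20+0) = 36
R[9] = max(3+36, 6+33, 6+24, …, 20+3, 37+0) = 39
R[10] = max(3+39, 6+36, 6+33, …, 37+3, 25+0) = 42
R[11] = max(3+42, 6+39, 6+36, …, 25+3, 50+0) = 50
Best is to sell the whole 11-meter piece uncut for €50.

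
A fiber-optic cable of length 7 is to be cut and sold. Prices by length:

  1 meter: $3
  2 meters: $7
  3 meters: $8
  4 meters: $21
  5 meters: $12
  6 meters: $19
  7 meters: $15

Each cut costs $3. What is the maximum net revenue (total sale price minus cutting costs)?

Build r[k] bottom-up: r[k] = max over allowed piece i of (p[i] + r[k−i]) − 3 per cut.
r[1] = 3
r[2] = 7
r[3] = 8
r[4] = 21
r[5] = 21  (first piece 1, then r[4]=21)
r[6] = 25  (first piece 2, then r[4]=21)
r[7] = 26  (first piece 3, then r[4]=21)
One optimal plan: pieces 4 + 3 (1 cut) → $29 − $3 = $26.

26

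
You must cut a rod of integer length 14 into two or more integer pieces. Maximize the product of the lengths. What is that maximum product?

162

Let prod[k] be the best product for length k (with at least one cut). For each first piece i, the rest contributes max(k−i, prod[k−i]).
prod[2] = 1×max(1,0) = 1×1 = 1
prod[3] = max(1×2, 2×1) = 2
prod[4] = max(1×3, 2×2, 3×1) = 4
prod[5] = max(1×4, 2×3, 3×2, 4×1) = 6
prod[6] = max(1×6, 2×4, 3×3, 4×2, 5×1) = 9
prod[7] = max(1×9, 2×6, 3×4, 4×3, 5×2, 6×1) = 12
prod[8] = max(1×12, 2×9, 3×6, …, 6×2, 7×1) = 18
prod[9] = max(1×18, 2×12, 3×9, …, 7×2, 8×1) = 27
prod[10] = max(1×27, 2×18, 3×12, …, 8×2, 9×1) = 36
prod[11] = max(1×36, 2×27, 3×18, …, 9×2, 10×1) = 54
prod[12] = max(1×54, 2×36, 3×27, …, 10×2, 11×1) = 81
prod[13] = max(1×81, 2×54, 3×36, …, 11×2, 12×1) = 108
prod[14] = max(1×108, 2×81, 3×54, …, 12×2, 13×1) = 162
One optimal split: 3 + 3 + 3 + 3 + 2; product 3×3×3×3×2 = 162.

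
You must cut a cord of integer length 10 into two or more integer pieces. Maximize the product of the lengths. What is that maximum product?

36

Fill prod[k] for k=2..10: at each k try every first piece i and multiply by the better of (k−i) uncut or prod[k−i].
prod[2] = 1·max(1,0) = 1·1 = 1
prod[3] = 1·max(2,1) = 1·2 = 2
prod[4] = 2·max(2,1) = 2·2 = 4
prod[5] = 2·max(3,2) = 2·3 = 6
prod[6] = 3·max(3,2) = 3·3 = 9
prod[7] = 2·max(5,6) = 2·6 = 12
prod[8] = 2·max(6,9) = 2·9 = 18
prod[9] = 3·max(6,9) = 3·9 = 27
prod[10] = 2·max(8,18) = 2·18 = 36
One optimal split: 3 + 3 + 2 + 2; product 3·3·2·2 = 36.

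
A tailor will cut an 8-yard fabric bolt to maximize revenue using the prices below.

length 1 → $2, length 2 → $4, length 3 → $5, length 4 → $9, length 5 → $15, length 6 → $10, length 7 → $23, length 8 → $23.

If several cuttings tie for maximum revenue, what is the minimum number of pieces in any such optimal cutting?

2

Let r[k] be the best obtainable value from length k. For each k, try every first piece i and keep the best of price[i] + r[k−i].
r[1] = 2
r[2] = 4  (first piece 1, then r[1]=2)
r[3] = 6  (first piece 1, then r[2]=4)
r[4] = 9
r[5] = 15
r[6] = 17  (first piece 1, then r[5]=15)
r[7] = 23
r[8] = 25  (first piece 1, then r[7]=23)
Maximum revenue is $25.
Now minimize piece count subject to staying optimal: for each k, pieces[k] = 1 + min over i with p[i]+r[k−i]=r[k] of pieces[k−i].
pieces[5] = 1
pieces[6] = 2
pieces[7] = 1
pieces[8] = 2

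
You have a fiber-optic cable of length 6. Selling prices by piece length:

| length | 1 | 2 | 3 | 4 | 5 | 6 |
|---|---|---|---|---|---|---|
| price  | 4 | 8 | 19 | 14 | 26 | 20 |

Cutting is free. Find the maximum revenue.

38

Build r[k] bottom-up: r[k] = max over allowed piece i of (p[i] + r[k−i]).
r[1] = 4
r[2] = 8  (first piece 1, then r[1]=4)
r[3] = 19
r[4] = 23  (first piece 1, then r[3]=19)
r[5] = 27  (first piece 1, then r[4]=23)
r[6] = 38  (first piece 3, then r[3]=19)
One optimal cutting: 3 + 3 → $19 + $19 = $38.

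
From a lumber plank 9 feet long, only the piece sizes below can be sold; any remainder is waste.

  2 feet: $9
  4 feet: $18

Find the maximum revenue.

Build r[k] bottom-up: r[k] = max over allowed piece i of (p[i] + r[k−i]).
r[1] = 0
r[2] = 9
r[3] = 9
r[4] = 18  (first piece 2, then r[2]=9)
r[5] = 18
r[6] = 27  (first piece 2, then r[4]=18)
r[7] = 27
r[8] = 36  (first piece 2, then r[6]=27)
r[9] = 36
One optimal cutting: pieces 2 + 2 + 2 + 2 with 1 foot of scrap → $36.

36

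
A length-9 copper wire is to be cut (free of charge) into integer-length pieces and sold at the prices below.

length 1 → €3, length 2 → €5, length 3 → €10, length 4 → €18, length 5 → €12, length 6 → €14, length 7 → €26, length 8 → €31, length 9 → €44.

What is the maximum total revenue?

Consider every possible first cut. R[k] is the best of p[i]+R[k−i] over all sellable i≤k.
R[1] = 3
R[2] = max(3+3, 5+0) = 6
R[3] = max(3+6, 5+3, 10+0) = 10
R[4] = max(3+10, 5+6, 10+3, 18+0) = 18
R[5] = max(3+18, 5+10, 10+6, 18+3, 12+0) = 21
R[6] = max(3+21, 5+18, 10+10, 18+6, 12+3, 14+0) = 24
R[7] = max(3+24, 5+21, 10+18, …, 14+3, 26+0) = 28
R[8] = max(3+28, 5+24, 10+21, …, 26+3, 31+0) = 36
R[9] = max(3+36, 5+28, 10+24, …, 31+3, 44+0) = 44
Best is to sell the whole 9-meter piece uncut for €44.

44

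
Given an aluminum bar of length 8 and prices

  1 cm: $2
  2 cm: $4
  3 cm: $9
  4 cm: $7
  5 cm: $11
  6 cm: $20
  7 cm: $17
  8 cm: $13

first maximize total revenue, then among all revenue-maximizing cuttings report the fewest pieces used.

2

Let r[k] be the best obtainable value from length k. For each k, try every first piece i and keep the best of price[i] + r[k−i].
r[1] = 2
r[2] = max(2+2, 4+0) = 4
r[3] = max(2+4, 4+2, 9+0) = 9
r[4] = max(2+9, 4+4, 9+2, 7+0) = 11
r[5] = max(2+11, 4+9, 9+4, 7+2, 11+0) = 13
r[6] = max(2+13, 4+11, 9+9, 7+4, 11+2, 20+0) = 20
r[7] = max(2+20, 4+13, 9+11, …, 20+2, 17+0) = 22
r[8] = max(2+22, 4+20, 9+13, …, 17+2, 13+0) = 24
Maximum revenue is $24.
Now minimize piece count subject to staying optimal: for each k, pieces[k] = 1 + min over i with p[i]+r[k−i]=r[k] of pieces[k−i].
pieces[5] = 2
pieces[6] = 1
pieces[7] = 2
pieces[8] = 2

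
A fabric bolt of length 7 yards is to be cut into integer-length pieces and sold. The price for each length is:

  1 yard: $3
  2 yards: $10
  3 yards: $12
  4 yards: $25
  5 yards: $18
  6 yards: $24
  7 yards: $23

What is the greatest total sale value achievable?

Let r[k] be the best obtainable value from length k. For each k, try every first piece i and keep the best of price[i] + r[k−i].
r[1] = 3
r[2] = 10
r[3] = 13  (first piece 1, then r[2]=10)
r[4] = 25
r[5] = 28  (first piece 1, then r[4]=25)
r[6] = 35  (first piece 2, then r[4]=25)
r[7] = 38  (first piece 1, then r[6]=35)
One optimal cutting: 4 + 2 + 1 → $25 + $10 + $3 = $38.

38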